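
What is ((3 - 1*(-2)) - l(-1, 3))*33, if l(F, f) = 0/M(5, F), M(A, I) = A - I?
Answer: 165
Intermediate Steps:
l(F, f) = 0 (l(F, f) = 0/(5 - F) = 0)
((3 - 1*(-2)) - l(-1, 3))*33 = ((3 - 1*(-2)) - 1*0)*33 = ((3 + 2) + 0)*33 = (5 + 0)*33 = 5*33 = 165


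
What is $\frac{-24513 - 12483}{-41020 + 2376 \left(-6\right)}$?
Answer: $\frac{9249}{13819} \approx 0.6693$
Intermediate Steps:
$\frac{-24513 - 12483}{-41020 + 2376 \left(-6\right)} = - \frac{36996}{-41020 - 14256} = - \frac{36996}{-55276} = \left(-36996\right) \left(- \frac{1}{55276}\right) = \frac{9249}{13819}$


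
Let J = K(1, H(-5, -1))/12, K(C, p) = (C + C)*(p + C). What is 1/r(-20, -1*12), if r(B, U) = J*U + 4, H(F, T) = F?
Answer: 1/12 ≈ 0.083333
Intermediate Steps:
K(C, p) = 2*C*(C + p) (K(C, p) = (2*C)*(C + p) = 2*C*(C + p))
J = -2/3 (J = (2*1*(1 - 5))/12 = (2*1*(-4))*(1/12) = -8*1/12 = -2/3 ≈ -0.66667)
r(B, U) = 4 - 2*U/3 (r(B, U) = -2*U/3 + 4 = 4 - 2*U/3)
1/r(-20, -1*12) = 1/(4 - (-2)*12/3) = 1/(4 - 2/3*(-12)) = 1/(4 + 8) = 1/12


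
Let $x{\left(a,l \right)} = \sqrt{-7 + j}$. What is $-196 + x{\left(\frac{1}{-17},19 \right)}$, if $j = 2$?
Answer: $-196 + i \sqrt{5} \approx -196.0 + 2.2361 i$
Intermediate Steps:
$x{\left(a,l \right)} = i \sqrt{5}$ ($x{\left(a,l \right)} = \sqrt{-7 + 2} = \sqrt{-5} = i \sqrt{5}$)
$-196 + x{\left(\frac{1}{-17},19 \right)} = -196 + i \sqrt{5}$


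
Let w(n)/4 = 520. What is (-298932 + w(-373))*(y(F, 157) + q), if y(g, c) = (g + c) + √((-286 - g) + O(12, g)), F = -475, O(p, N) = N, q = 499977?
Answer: -148324773468 - 296852*I*√286 ≈ -1.4832e+11 - 5.0202e+6*I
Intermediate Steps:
w(n) = 2080 (w(n) = 4*520 = 2080)
y(g, c) = c + g + I*√286 (y(g, c) = (g + c) + √((-286 - g) + g) = (c + g) + √(-286) = (c + g) + I*√286 = c + g + I*√286)
(-298932 + w(-373))*(y(F, 157) + q) = (-298932 + 2080)*((157 - 475 + I*√286) + 499977) = -296852*((-318 + I*√286) + 499977) = -296852*(499659 + I*√286) = -148324773468 - 296852*I*√286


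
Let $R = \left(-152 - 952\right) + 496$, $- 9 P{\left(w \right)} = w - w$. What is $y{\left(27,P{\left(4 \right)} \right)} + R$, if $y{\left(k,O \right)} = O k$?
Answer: $-608$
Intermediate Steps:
$P{\left(w \right)} = 0$ ($P{\left(w \right)} = - \frac{w - w}{9} = \left(- \frac{1}{9}\right) 0 = 0$)
$R = -608$ ($R = -1104 + 496 = -608$)
$y{\left(27,P{\left(4 \right)} \right)} + R = 0 \cdot 27 - 608 = 0 - 608 = -608$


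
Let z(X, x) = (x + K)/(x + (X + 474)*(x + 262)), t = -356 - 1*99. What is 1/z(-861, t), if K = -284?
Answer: -74236/739 ≈ -100.45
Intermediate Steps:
t = -455 (t = -356 - 99 = -455)
z(X, x) = (-284 + x)/(x + (262 + x)*(474 + X)) (z(X, x) = (x - 284)/(x + (X + 474)*(x + 262)) = (-284 + x)/(x + (474 + X)*(262 + x)) = (-284 + x)/(x + (262 + x)*(474 + X)))
1/z(-861, t) = 1/((-284 - 455)/(124188 + 262*(-861) + 475*(-455) - 861*(-455))) = 1/(-739/(124188 - 225582 - 216125 + 391755)) = 1/(-739/74236) = -74236/739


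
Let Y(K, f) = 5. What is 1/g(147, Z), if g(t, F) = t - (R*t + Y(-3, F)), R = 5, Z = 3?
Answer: -1/593 ≈ -0.0016863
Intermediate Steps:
g(t, F) = -5 - 4*t (g(t, F) = t - (5*t + 5) = t - (5 + 5*t) = t + (-5 - 5*t) = -5 - 4*t)
1/g(147, Z) = 1/(-5 - 4*147) = 1/(-5 - 588) = 1/(-593) = -1/593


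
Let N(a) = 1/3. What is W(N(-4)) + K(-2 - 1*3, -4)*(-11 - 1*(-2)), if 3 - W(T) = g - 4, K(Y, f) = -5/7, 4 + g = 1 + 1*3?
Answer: 94/7 ≈ 13.429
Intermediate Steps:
g = 0 (g = -4 + (1 + 1*3) = -4 + (1 + 3) = -4 + 4 = 0)
K(Y, f) = -5/7 (K(Y, f) = -5*⅐ = -5/7)
N(a) = ⅓
W(T) = 7 (W(T) = 3 - (0 - 4) = 3 - 1*(-4) = 3 + 4 = 7)
W(N(-4)) + K(-2 - 1*3, -4)*(-11 - 1*(-2)) = 7 - 5*(-11 - 1*(-2))/7 = 7 - 5*(-11 + 2)/7 = 7 - 5/7*(-9) = 7 + 45/7 = 94/7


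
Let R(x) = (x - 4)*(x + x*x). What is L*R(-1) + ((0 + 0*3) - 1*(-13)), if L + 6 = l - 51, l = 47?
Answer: 13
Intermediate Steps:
L = -10 (L = -6 + (47 - 51) = -6 - 4 = -10)
R(x) = (-4 + x)*(x + x²)
L*R(-1) + ((0 + 0*3) - 1*(-13)) = -(-10)*(-4 + (-1)² - 3*(-1)) + ((0 + 0*3) - 1*(-13)) = -(-10)*(-4 + 1 + 3) + ((0 + 0) + 13) = -(-10)*0 + (0 + 13) = -10*0 + 13 = 0 + 13 = 13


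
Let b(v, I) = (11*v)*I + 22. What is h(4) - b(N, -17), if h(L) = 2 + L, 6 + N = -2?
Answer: -1512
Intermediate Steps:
N = -8 (N = -6 - 2 = -8)
b(v, I) = 22 + 11*I*v (b(v, I) = 11*I*v + 22 = 22 + 11*I*v)
h(4) - b(N, -17) = (2 + 4) - (22 + 11*(-17)*(-8)) = 6 - (22 + 1496) = 6 - 1*1518 = 6 - 1518 = -1512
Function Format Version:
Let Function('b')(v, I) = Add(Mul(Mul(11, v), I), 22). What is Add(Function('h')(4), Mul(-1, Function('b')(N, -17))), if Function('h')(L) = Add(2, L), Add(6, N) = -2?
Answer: -1512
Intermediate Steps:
N = -8 (N = Add(-6, -2) = -8)
Function('b')(v, I) = Add(22, Mul(11, I, v)) (Function('b')(v, I) = Add(Mul(11, I, v), 22) = Add(22, Mul(11, I, v)))
Add(Function('h')(4), Mul(-1, Function('b')(N, -17))) = Add(Add(2, 4), Mul(-1, Add(22, Mul(11, -17, -8)))) = Add(6, Mul(-1, Add(22, 1496))) = Add(6, Mul(-1, 1518)) = Add(6, -1518) = -1512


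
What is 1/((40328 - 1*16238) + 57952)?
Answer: 1/82042 ≈ 1.2189e-5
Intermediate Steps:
1/((40328 - 1*16238) + 57952) = 1/((40328 - 16238) + 57952) = 1/(24090 + 57952) = 1/82042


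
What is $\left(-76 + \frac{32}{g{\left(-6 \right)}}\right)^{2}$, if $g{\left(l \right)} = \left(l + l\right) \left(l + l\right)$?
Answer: $\frac{465124}{81} \approx 5742.3$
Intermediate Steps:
$g{\left(l \right)} = 4 l^{2}$ ($g{\left(l \right)} = 2 l 2 l = 4 l^{2}$)
$\left(-76 + \frac{32}{g{\left(-6 \right)}}\right)^{2} = \left(-76 + \frac{32}{4 \left(-6\right)^{2}}\right)^{2} = \left(-76 + \frac{32}{4 \cdot 36}\right)^{2} = \left(-76 + \frac{32}{144}\right)^{2} = \left(-76 + 32 \cdot \frac{1}{144}\right)^{2} = \left(-76 + \frac{2}{9}\right)^{2} = \left(- \frac{682}{9}\right)^{2} = \frac{465124}{81}$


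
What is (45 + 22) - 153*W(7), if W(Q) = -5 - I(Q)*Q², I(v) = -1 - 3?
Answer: -29156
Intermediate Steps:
I(v) = -4
W(Q) = -5 + 4*Q² (W(Q) = -5 - (-4)*Q² = -5 + 4*Q²)
(45 + 22) - 153*W(7) = (45 + 22) - 153*(-5 + 4*7²) = 67 - 153*(-5 + 4*49) = 67 - 153*(-5 + 196) = 67 - 153*191 = 67 - 29223 = -29156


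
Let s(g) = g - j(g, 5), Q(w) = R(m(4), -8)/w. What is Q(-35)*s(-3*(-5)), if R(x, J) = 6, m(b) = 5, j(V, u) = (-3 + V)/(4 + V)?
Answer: -234/95 ≈ -2.4632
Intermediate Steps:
j(V, u) = (-3 + V)/(4 + V)
Q(w) = 6/w
s(g) = g - (-3 + g)/(4 + g)
Q(-35)*s(-3*(-5)) = (6/(-35))*((3 - (-3)*(-5) + (-3*(-5))*(4 - 3*(-5)))/(4 - 3*(-5))) = (6*(-1/35))*((3 - 1*15 + 15*(4 + 15))/(4 + 15)) = -6*(3 - 15 + 15*19)/(35*19) = -6*(3 - 15 + 285)/665 = -6*273/665 = -6/35*273/19 = -234/95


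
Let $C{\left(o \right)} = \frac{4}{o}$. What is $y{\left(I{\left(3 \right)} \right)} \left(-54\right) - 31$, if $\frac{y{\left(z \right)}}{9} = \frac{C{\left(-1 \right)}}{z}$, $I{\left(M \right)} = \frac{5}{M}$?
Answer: $\frac{5677}{5} \approx 1135.4$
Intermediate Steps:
$y{\left(z \right)} = - \frac{36}{z}$ ($y{\left(z \right)} = 9 \frac{4 \frac{1}{-1}}{z} = 9 \frac{4 \left(-1\right)}{z} = 9 \left(- \frac{4}{z}\right) = - \frac{36}{z}$)
$y{\left(I{\left(3 \right)} \right)} \left(-54\right) - 31 = - \frac{36}{5 \cdot \frac{1}{3}} \left(-54\right) - 31 = - \frac{36}{\frac{5}{3}} \left(-54\right) - 31 = \left(-36\right) \frac{3}{5} \left(-54\right) - 31 = \left(- \frac{108}{5}\right) \left(-54\right) - 31 = \frac{5832}{5} - 31 = \frac{5677}{5}$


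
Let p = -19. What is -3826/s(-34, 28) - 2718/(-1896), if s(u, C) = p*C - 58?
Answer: 738143/93220 ≈ 7.9183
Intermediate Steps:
s(u, C) = -58 - 19*C (s(u, C) = -19*C - 58 = -58 - 19*C)
-3826/s(-34, 28) - 2718/(-1896) = -3826/(-58 - 19*28) - 2718/(-1896) = -3826/(-58 - 532) - 2718*(-1/1896) = -3826/(-590) + 453/316 = -3826*(-1/590) + 453/316 = 1913/295 + 453/316 = 738143/93220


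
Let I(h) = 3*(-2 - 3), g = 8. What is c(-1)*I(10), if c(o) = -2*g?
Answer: 240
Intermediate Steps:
I(h) = -15 (I(h) = 3*(-5) = -15)
c(o) = -16 (c(o) = -2*8 = -16)
c(-1)*I(10) = -16*(-15) = 240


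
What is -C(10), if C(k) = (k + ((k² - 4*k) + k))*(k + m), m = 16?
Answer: -2080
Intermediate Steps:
C(k) = (16 + k)*(k² - 2*k) (C(k) = (k + ((k² - 4*k) + k))*(k + 16) = (k + (k² - 3*k))*(16 + k) = (k² - 2*k)*(16 + k) = (16 + k)*(k² - 2*k))
-C(10) = -10*(-32 + 10² + 14*10) = -10*(-32 + 100 + 140) = -10*208 = -1*2080 = -2080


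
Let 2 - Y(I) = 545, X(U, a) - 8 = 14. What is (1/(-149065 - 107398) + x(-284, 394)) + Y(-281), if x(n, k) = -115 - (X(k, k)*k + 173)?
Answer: -2436142038/256463 ≈ -9499.0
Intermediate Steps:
X(U, a) = 22 (X(U, a) = 8 + 14 = 22)
Y(I) = -543 (Y(I) = 2 - 1*545 = 2 - 545 = -543)
x(n, k) = -288 - 22*k (x(n, k) = -115 - (22*k + 173) = -115 - (173 + 22*k) = -115 + (-173 - 22*k) = -288 - 22*k)
(1/(-149065 - 107398) + x(-284, 394)) + Y(-281) = (1/(-149065 - 107398) + (-288 - 22*394)) - 543 = (1/(-256463) + (-288 - 8668)) - 543 = (-1/256463 - 8956) - 543 = -2296882629/256463 - 543 = -2436142038/256463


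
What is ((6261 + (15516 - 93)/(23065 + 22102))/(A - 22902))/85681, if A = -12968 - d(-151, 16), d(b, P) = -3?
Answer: -282806010/138803630326309 ≈ -2.0375e-6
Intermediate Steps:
A = -12965 (A = -12968 - 1*(-3) = -12968 + 3 = -12965)
((6261 + (15516 - 93)/(23065 + 22102))/(A - 22902))/85681 = ((6261 + (15516 - 93)/(23065 + 22102))/(-12965 - 22902))/85681 = ((6261 + 15423/45167)/(-35867))*(1/85681) = ((6261 + 15423*(1/45167))*(-1/35867))*(1/85681) = ((6261 + 15423/45167)*(-1/35867))*(1/85681) = ((282806010/45167)*(-1/35867))*(1/85681) = -282806010/1620004789*1/85681 = -282806010/138803630326309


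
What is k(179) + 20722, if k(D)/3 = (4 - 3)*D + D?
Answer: 21796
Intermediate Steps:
k(D) = 6*D (k(D) = 3*((4 - 3)*D + D) = 3*(1*D + D) = 3*(D + D) = 3*(2*D) = 6*D)
k(179) + 20722 = 6*179 + 20722 = 1074 + 20722 = 21796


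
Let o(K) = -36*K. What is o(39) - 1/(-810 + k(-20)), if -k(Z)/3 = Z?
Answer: -1052999/750 ≈ -1404.0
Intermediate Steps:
k(Z) = -3*Z
o(39) - 1/(-810 + k(-20)) = -36*39 - 1/(-810 - 3*(-20)) = -1404 - 1/(-810 + 60) = -1404 - 1/(-750) = -1404 - 1*(-1/750) = -1404 + 1/750 = -1052999/750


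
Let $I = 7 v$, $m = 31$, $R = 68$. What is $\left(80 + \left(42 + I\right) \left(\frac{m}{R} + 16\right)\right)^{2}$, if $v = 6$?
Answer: $\frac{617969881}{289} \approx 2.1383 \cdot 10^{6}$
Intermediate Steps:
$I = 42$ ($I = 7 \cdot 6 = 42$)
$\left(80 + \left(42 + I\right) \left(\frac{m}{R} + 16\right)\right)^{2} = \left(80 + \left(42 + 42\right) \left(\frac{31}{68} + 16\right)\right)^{2} = \left(80 + 84 \left(31 \cdot \frac{1}{68} + 16\right)\right)^{2} = \left(80 + 84 \left(\frac{31}{68} + 16\right)\right)^{2} = \left(80 + 84 \cdot \frac{1119}{68}\right)^{2} = \left(80 + \frac{23499}{17}\right)^{2} = \left(\frac{24859}{17}\right)^{2} = \frac{617969881}{289}$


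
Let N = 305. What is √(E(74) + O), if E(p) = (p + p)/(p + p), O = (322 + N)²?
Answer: √393130 ≈ 627.00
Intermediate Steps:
O = 393129 (O = (322 + 305)² = 627² = 393129)
E(p) = 1 (E(p) = (2*p)/((2*p)) = (2*p)*(1/(2*p)) = 1)
√(E(74) + O) = √(1 + 393129) = √393130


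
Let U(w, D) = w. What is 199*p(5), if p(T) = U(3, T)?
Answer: 597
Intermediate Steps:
p(T) = 3
199*p(5) = 199*3 = 597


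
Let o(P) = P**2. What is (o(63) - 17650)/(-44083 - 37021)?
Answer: 13681/81104 ≈ 0.16868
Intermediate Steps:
(o(63) - 17650)/(-44083 - 37021) = (63**2 - 17650)/(-44083 - 37021) = (3969 - 17650)/(-81104) = -13681*(-1/81104) = 13681/81104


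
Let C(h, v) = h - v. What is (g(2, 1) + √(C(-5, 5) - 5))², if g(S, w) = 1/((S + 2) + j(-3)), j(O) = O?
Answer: (1 + I*√15)² ≈ -14.0 + 7.746*I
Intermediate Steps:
g(S, w) = 1/(-1 + S) (g(S, w) = 1/((S + 2) - 3) = 1/((2 + S) - 3) = 1/(-1 + S))
(g(2, 1) + √(C(-5, 5) - 5))² = (1/(-1 + 2) + √((-5 - 1*5) - 5))² = (1/1 + √((-5 - 5) - 5))² = (1 + √(-10 - 5))² = (1 + √(-15))² = (1 + I*√15)²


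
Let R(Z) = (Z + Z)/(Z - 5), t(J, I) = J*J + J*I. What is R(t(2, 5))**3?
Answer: 21952/729 ≈ 30.112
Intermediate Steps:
t(J, I) = J**2 + I*J
R(Z) = 2*Z/(-5 + Z) (R(Z) = (2*Z)/(-5 + Z) = 2*Z/(-5 + Z))
R(t(2, 5))**3 = (2*(2*(5 + 2))/(-5 + 2*(5 + 2)))**3 = (2*(2*7)/(-5 + 2*7))**3 = (2*14/(-5 + 14))**3 = (2*14/9)**3 = (2*14*(1/9))**3 = (28/9)**3 = 21952/729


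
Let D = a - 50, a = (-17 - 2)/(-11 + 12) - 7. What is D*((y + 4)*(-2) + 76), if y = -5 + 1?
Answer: -5776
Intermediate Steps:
y = -4
a = -26 (a = -19/1 - 7 = -19*1 - 7 = -19 - 7 = -26)
D = -76 (D = -26 - 50 = -76)
D*((y + 4)*(-2) + 76) = -76*((-4 + 4)*(-2) + 76) = -76*(0*(-2) + 76) = -76*(0 + 76) = -76*76 = -5776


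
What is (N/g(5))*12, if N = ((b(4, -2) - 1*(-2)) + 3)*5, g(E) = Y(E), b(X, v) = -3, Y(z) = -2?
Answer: -60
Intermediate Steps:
g(E) = -2
N = 10 (N = ((-3 - 1*(-2)) + 3)*5 = ((-3 + 2) + 3)*5 = (-1 + 3)*5 = 2*5 = 10)
(N/g(5))*12 = (10/(-2))*12 = (10*(-½))*12 = -5*12 = -60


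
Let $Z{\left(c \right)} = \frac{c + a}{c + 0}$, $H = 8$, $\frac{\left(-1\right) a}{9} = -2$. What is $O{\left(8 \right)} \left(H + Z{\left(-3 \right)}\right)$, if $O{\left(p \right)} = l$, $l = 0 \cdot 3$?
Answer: $0$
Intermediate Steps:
$a = 18$ ($a = \left(-9\right) \left(-2\right) = 18$)
$l = 0$
$O{\left(p \right)} = 0$
$Z{\left(c \right)} = \frac{18 + c}{c}$ ($Z{\left(c \right)} = \frac{c + 18}{c + 0} = \frac{18 + c}{c}$)
$O{\left(8 \right)} \left(H + Z{\left(-3 \right)}\right) = 0 \left(8 + \frac{18 - 3}{-3}\right) = 0 \left(8 - 5\right) = 0 \cdot 3 = 0$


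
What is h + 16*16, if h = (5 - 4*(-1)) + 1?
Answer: 266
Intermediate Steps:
h = 10 (h = (5 + 4) + 1 = 9 + 1 = 10)
h + 16*16 = 10 + 16*16 = 10 + 256 = 266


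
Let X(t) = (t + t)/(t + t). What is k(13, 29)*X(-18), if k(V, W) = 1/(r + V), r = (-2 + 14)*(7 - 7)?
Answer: 1/13 ≈ 0.076923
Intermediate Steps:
r = 0 (r = 12*0 = 0)
X(t) = 1 (X(t) = (2*t)/((2*t)) = (2*t)*(1/(2*t)) = 1)
k(V, W) = 1/V (k(V, W) = 1/(0 + V) = 1/V)
k(13, 29)*X(-18) = 1/13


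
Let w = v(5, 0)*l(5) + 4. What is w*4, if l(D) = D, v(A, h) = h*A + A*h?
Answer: 16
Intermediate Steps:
v(A, h) = 2*A*h (v(A, h) = A*h + A*h = 2*A*h)
w = 4 (w = (2*5*0)*5 + 4 = 0*5 + 4 = 0 + 4 = 4)
w*4 = 4*4 = 16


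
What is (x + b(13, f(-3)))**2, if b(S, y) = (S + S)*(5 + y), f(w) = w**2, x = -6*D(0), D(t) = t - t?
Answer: 132496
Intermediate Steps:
D(t) = 0
x = 0 (x = -6*0 = 0)
b(S, y) = 2*S*(5 + y) (b(S, y) = (2*S)*(5 + y) = 2*S*(5 + y))
(x + b(13, f(-3)))**2 = (0 + 2*13*(5 + (-3)**2))**2 = (0 + 2*13*(5 + 9))**2 = (0 + 2*13*14)**2 = (0 + 364)**2 = 364**2 = 132496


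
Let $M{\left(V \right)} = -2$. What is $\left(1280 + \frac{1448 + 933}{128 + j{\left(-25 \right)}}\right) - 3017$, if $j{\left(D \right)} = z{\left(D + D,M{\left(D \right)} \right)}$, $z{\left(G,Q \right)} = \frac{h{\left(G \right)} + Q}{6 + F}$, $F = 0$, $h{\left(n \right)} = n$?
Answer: $- \frac{614703}{358} \approx -1717.0$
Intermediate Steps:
$z{\left(G,Q \right)} = \frac{G}{6} + \frac{Q}{6}$ ($z{\left(G,Q \right)} = \frac{G + Q}{6 + 0} = \frac{G + Q}{6} = \left(G + Q\right) \frac{1}{6} = \frac{G}{6} + \frac{Q}{6}$)
$j{\left(D \right)} = - \frac{1}{3} + \frac{D}{3}$ ($j{\left(D \right)} = \frac{D + D}{6} + \frac{1}{6} \left(-2\right) = \frac{2 D}{6} - \frac{1}{3} = \frac{D}{3} - \frac{1}{3} = - \frac{1}{3} + \frac{D}{3}$)
$\left(1280 + \frac{1448 + 933}{128 + j{\left(-25 \right)}}\right) - 3017 = \left(1280 + \frac{1448 + 933}{128 + \left(- \frac{1}{3} + \frac{1}{3} \left(-25\right)\right)}\right) - 3017 = \left(1280 + \frac{2381}{128 - \frac{26}{3}}\right) - 3017 = \left(1280 + \frac{2381}{\frac{358}{3}}\right) - 3017 = \left(1280 + 2381 \cdot \frac{3}{358}\right) - 3017 = \left(1280 + \frac{7143}{358}\right) - 3017 = \frac{465383}{358} - 3017 = - \frac{614703}{358}$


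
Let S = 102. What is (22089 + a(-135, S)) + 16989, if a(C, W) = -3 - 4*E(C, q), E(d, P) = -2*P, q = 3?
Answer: 39099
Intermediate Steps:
a(C, W) = 21 (a(C, W) = -3 - (-8)*3 = -3 - 4*(-6) = -3 + 24 = 21)
(22089 + a(-135, S)) + 16989 = (22089 + 21) + 16989 = 22110 + 16989 = 39099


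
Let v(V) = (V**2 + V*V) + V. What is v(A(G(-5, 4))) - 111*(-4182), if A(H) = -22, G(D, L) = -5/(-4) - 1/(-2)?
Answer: 465148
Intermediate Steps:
G(D, L) = 7/4 (G(D, L) = -5*(-1/4) - 1*(-1/2) = 5/4 + 1/2 = 7/4)
v(V) = V + 2*V**2 (v(V) = (V**2 + V**2) + V = 2*V**2 + V = V + 2*V**2)
v(A(G(-5, 4))) - 111*(-4182) = -22*(1 + 2*(-22)) - 111*(-4182) = -22*(1 - 44) + 464202 = -22*(-43) + 464202 = 946 + 464202 = 465148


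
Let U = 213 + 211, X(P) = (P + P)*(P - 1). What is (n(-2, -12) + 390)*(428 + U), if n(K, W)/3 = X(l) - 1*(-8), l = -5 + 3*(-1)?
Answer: 720792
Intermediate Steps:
l = -8 (l = -5 - 3 = -8)
X(P) = 2*P*(-1 + P) (X(P) = (2*P)*(-1 + P) = 2*P*(-1 + P))
n(K, W) = 456 (n(K, W) = 3*(2*(-8)*(-1 - 8) - 1*(-8)) = 3*(2*(-8)*(-9) + 8) = 3*(144 + 8) = 3*152 = 456)
U = 424
(n(-2, -12) + 390)*(428 + U) = (456 + 390)*(428 + 424) = 846*852 = 720792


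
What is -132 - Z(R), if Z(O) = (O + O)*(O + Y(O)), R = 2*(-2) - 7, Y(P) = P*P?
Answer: 2288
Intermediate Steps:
Y(P) = P**2
R = -11 (R = -4 - 7 = -11)
Z(O) = 2*O*(O + O**2) (Z(O) = (O + O)*(O + O**2) = (2*O)*(O + O**2) = 2*O*(O + O**2))
-132 - Z(R) = -132 - 2*(-11)**2*(1 - 11) = -132 - 2*121*(-10) = -132 - 1*(-2420) = -132 + 2420 = 2288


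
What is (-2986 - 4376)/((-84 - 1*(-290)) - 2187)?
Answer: 7362/1981 ≈ 3.7163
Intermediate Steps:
(-2986 - 4376)/((-84 - 1*(-290)) - 2187) = -7362/((-84 + 290) - 2187) = -7362/(206 - 2187) = -7362/(-1981) = -7362*(-1/1981) = 7362/1981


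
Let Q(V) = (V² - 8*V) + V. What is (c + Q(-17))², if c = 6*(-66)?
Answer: 144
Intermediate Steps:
Q(V) = V² - 7*V
c = -396
(c + Q(-17))² = (-396 - 17*(-7 - 17))² = (-396 - 17*(-24))² = (-396 + 408)² = 12² = 144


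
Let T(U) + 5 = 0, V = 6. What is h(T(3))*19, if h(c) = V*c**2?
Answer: 2850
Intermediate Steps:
T(U) = -5 (T(U) = -5 + 0 = -5)
h(c) = 6*c**2
h(T(3))*19 = (6*(-5)**2)*19 = (6*25)*19 = 150*19 = 2850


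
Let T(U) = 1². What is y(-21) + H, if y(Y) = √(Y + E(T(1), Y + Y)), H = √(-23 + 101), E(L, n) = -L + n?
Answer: √78 + 8*I ≈ 8.8318 + 8.0*I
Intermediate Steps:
T(U) = 1
E(L, n) = n - L
H = √78 ≈ 8.8318
y(Y) = √(-1 + 3*Y) (y(Y) = √(Y + ((Y + Y) - 1*1)) = √(Y + (2*Y - 1)) = √(Y + (-1 + 2*Y)) = √(-1 + 3*Y))
y(-21) + H = √(-1 + 3*(-21)) + √78 = √(-1 - 63) + √78 = √(-64) + √78 = 8*I + √78 = √78 + 8*I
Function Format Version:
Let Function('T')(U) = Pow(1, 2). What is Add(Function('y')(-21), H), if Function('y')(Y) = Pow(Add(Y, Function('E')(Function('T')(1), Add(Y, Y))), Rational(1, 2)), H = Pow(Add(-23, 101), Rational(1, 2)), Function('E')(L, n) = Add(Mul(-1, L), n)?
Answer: Add(Pow(78, Rational(1, 2)), Mul(8, I)) ≈ Add(8.8318, Mul(8.0000, I))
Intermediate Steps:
Function('T')(U) = 1
Function('E')(L, n) = Add(n, Mul(-1, L))
H = Pow(78, Rational(1, 2)) ≈ 8.8318
Function('y')(Y) = Pow(Add(-1, Mul(3, Y)), Rational(1, 2)) (Function('y')(Y) = Pow(Add(Y, Add(Add(Y, Y), Mul(-1, 1))), Rational(1, 2)) = Pow(Add(Y, Add(Mul(2, Y), -1)), Rational(1, 2)) = Pow(Add(Y, Add(-1, Mul(2, Y))), Rational(1, 2)) = Pow(Add(-1, Mul(3, Y)), Rational(1, 2)))
Add(Function('y')(-21), H) = Add(Pow(Add(-1, Mul(3, -21)), Rational(1, 2)), Pow(78, Rational(1, 2))) = Add(Pow(Add(-1, -63), Rational(1, 2)), Pow(78, Rational(1, 2))) = Add(Pow(-64, Rational(1, 2)), Pow(78, Rational(1, 2))) = Add(Mul(8, I), Pow(78, Rational(1, 2))) = Add(Pow(78, Rational(1, 2)), Mul(8, I))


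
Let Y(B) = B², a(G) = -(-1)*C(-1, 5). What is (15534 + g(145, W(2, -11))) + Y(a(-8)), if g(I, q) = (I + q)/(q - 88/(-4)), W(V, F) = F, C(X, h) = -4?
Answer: 171184/11 ≈ 15562.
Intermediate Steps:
a(G) = -4 (a(G) = -(-1)*(-4) = -1*4 = -4)
g(I, q) = (I + q)/(22 + q) (g(I, q) = (I + q)/(q - 88*(-¼)) = (I + q)/(q + 22) = (I + q)/(22 + q))
(15534 + g(145, W(2, -11))) + Y(a(-8)) = (15534 + (145 - 11)/(22 - 11)) + (-4)² = (15534 + 134/11) + 16 = 171008/11 + 16 = 171184/11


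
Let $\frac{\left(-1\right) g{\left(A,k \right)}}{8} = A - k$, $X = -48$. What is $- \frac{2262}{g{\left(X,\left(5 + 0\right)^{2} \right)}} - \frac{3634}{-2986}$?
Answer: $- \frac{1158019}{435956} \approx -2.6563$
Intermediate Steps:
$g{\left(A,k \right)} = - 8 A + 8 k$ ($g{\left(A,k \right)} = - 8 \left(A - k\right) = - 8 A + 8 k$)
$- \frac{2262}{g{\left(X,\left(5 + 0\right)^{2} \right)}} - \frac{3634}{-2986} = - \frac{2262}{\left(-8\right) \left(-48\right) + 8 \left(5 + 0\right)^{2}} - \frac{3634}{-2986} = - \frac{2262}{384 + 8 \cdot 5^{2}} - - \frac{1817}{1493} = - \frac{2262}{384 + 8 \cdot 25} + \frac{1817}{1493} = - \frac{2262}{384 + 200} + \frac{1817}{1493} = - \frac{2262}{584} + \frac{1817}{1493} = \left(-2262\right) \frac{1}{584} + \frac{1817}{1493} = - \frac{1131}{292} + \frac{1817}{1493} = - \frac{1158019}{435956}$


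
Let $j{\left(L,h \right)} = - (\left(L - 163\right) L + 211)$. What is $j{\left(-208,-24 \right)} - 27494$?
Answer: $-104873$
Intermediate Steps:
$j{\left(L,h \right)} = -211 - L \left(-163 + L\right)$ ($j{\left(L,h \right)} = - (\left(-163 + L\right) L + 211) = - (L \left(-163 + L\right) + 211) = - (211 + L \left(-163 + L\right)) = -211 - L \left(-163 + L\right)$)
$j{\left(-208,-24 \right)} - 27494 = \left(-211 - \left(-208\right)^{2} + 163 \left(-208\right)\right) - 27494 = \left(-211 - 43264 - 33904\right) - 27494 = -77379 - 27494 = -104873$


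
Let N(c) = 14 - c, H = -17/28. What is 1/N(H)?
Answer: 28/409 ≈ 0.068460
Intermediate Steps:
H = -17/28 (H = -17*1/28 = -17/28 ≈ -0.60714)
1/N(H) = 1/(14 - 1*(-17/28)) = 1/(14 + 17/28) = 1/(409/28) = 28/409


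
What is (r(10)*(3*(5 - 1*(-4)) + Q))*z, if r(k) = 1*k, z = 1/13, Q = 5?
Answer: 320/13 ≈ 24.615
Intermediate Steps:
z = 1/13 ≈ 0.076923
r(k) = k
(r(10)*(3*(5 - 1*(-4)) + Q))*z = (10*(3*(5 - 1*(-4)) + 5))*(1/13) = (10*(3*(5 + 4) + 5))*(1/13) = (10*(3*9 + 5))*(1/13) = (10*(27 + 5))*(1/13) = (10*32)*(1/13) = 320*(1/13) = 320/13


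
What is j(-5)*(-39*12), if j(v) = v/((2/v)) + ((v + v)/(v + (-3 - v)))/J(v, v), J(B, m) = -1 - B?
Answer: -6240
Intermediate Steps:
j(v) = v²/2 - 2*v/(3*(-1 - v)) (j(v) = v/((2/v)) + ((v + v)/(v + (-3 - v)))/(-1 - v) = v*(v/2) + ((2*v)/(-3))/(-1 - v) = v²/2 + ((2*v)*(-⅓))/(-1 - v) = v²/2 + (-2*v/3)/(-1 - v) = v²/2 - 2*v/(3*(-1 - v)))
j(-5)*(-39*12) = ((⅙)*(-5)*(4 + 3*(-5)*(1 - 5))/(1 - 5))*(-39*12) = ((⅙)*(-5)*(4 + 3*(-5)*(-4))/(-4))*(-468) = ((⅙)*(-5)*(-¼)*(4 + 60))*(-468) = ((⅙)*(-5)*(-¼)*64)*(-468) = (40/3)*(-468) = -6240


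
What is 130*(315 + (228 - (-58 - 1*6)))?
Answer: 78910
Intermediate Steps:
130*(315 + (228 - (-58 - 1*6))) = 130*(315 + (228 - (-58 - 6))) = 130*(315 + (228 - 1*(-64))) = 130*(315 + (228 + 64)) = 130*(315 + 292) = 130*607 = 78910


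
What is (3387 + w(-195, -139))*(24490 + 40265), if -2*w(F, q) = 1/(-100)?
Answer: 8773020351/40 ≈ 2.1933e+8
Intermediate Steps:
w(F, q) = 1/200 (w(F, q) = -½/(-100) = -½*(-1/100) = 1/200)
(3387 + w(-195, -139))*(24490 + 40265) = (3387 + 1/200)*(24490 + 40265) = (677401/200)*64755 = 8773020351/40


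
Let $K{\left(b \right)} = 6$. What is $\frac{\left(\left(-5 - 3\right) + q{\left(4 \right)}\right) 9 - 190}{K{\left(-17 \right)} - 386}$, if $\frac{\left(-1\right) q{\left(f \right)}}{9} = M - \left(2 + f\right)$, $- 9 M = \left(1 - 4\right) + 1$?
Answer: $- \frac{103}{190} \approx -0.54211$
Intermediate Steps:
$M = \frac{2}{9}$ ($M = - \frac{\left(1 - 4\right) + 1}{9} = - \frac{-3 + 1}{9} = \left(- \frac{1}{9}\right) \left(-2\right) = \frac{2}{9} \approx 0.22222$)
$q{\left(f \right)} = 16 + 9 f$ ($q{\left(f \right)} = - 9 \left(\frac{2}{9} - \left(2 + f\right)\right) = - 9 \left(- \frac{16}{9} - f\right) = 16 + 9 f$)
$\frac{\left(\left(-5 - 3\right) + q{\left(4 \right)}\right) 9 - 190}{K{\left(-17 \right)} - 386} = \frac{\left(\left(-5 - 3\right) + \left(16 + 9 \cdot 4\right)\right) 9 - 190}{6 - 386} = \frac{\left(\left(-5 - 3\right) + \left(16 + 36\right)\right) 9 - 190}{-380} = \left(\left(-8 + 52\right) 9 - 190\right) \left(- \frac{1}{380}\right) = \left(44 \cdot 9 - 190\right) \left(- \frac{1}{380}\right) = \left(396 - 190\right) \left(- \frac{1}{380}\right) = 206 \left(- \frac{1}{380}\right) = - \frac{103}{190}$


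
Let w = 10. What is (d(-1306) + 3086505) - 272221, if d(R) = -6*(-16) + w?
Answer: 2814390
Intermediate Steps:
d(R) = 106 (d(R) = -6*(-16) + 10 = 96 + 10 = 106)
(d(-1306) + 3086505) - 272221 = (106 + 3086505) - 272221 = 3086611 - 272221 = 2814390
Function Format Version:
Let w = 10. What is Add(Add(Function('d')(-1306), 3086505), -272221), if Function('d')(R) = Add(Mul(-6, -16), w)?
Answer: 2814390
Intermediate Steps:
Function('d')(R) = 106 (Function('d')(R) = Add(Mul(-6, -16), 10) = Add(96, 10) = 106)
Add(Add(Function('d')(-1306), 3086505), -272221) = Add(Add(106, 3086505), -272221) = Add(3086611, -272221) = 2814390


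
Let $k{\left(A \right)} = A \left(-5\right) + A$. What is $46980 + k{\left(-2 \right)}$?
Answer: $46988$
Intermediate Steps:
$k{\left(A \right)} = - 4 A$ ($k{\left(A \right)} = - 5 A + A = - 4 A$)
$46980 + k{\left(-2 \right)} = 46980 - -8 = 46980 + 8 = 46988$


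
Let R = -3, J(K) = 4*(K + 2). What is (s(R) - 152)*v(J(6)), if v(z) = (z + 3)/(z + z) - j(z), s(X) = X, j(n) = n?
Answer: 312015/64 ≈ 4875.2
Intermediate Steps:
J(K) = 8 + 4*K (J(K) = 4*(2 + K) = 8 + 4*K)
v(z) = -z + (3 + z)/(2*z) (v(z) = (z + 3)/(z + z) - z = (3 + z)/((2*z)) - z = (3 + z)*(1/(2*z)) - z = (3 + z)/(2*z) - z = -z + (3 + z)/(2*z))
(s(R) - 152)*v(J(6)) = (-3 - 152)*(½ - (8 + 4*6) + 3/(2*(8 + 4*6))) = -155*(½ - (8 + 24) + 3/(2*(8 + 24))) = -155*(½ - 1*32 + (3/2)/32) = -155*(½ - 32 + (3/2)*(1/32)) = -155*(½ - 32 + 3/64) = -155*(-2013/64) = 312015/64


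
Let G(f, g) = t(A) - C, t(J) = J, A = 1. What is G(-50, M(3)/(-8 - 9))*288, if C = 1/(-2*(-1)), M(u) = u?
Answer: 144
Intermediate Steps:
C = ½ (C = 1/2 = ½ ≈ 0.50000)
G(f, g) = ½ (G(f, g) = 1 - 1*½ = 1 - ½ = ½)
G(-50, M(3)/(-8 - 9))*288 = (½)*288 = 144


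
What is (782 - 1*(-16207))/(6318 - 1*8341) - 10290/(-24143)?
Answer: -7945893/996761 ≈ -7.9717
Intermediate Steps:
(782 - 1*(-16207))/(6318 - 1*8341) - 10290/(-24143) = (782 + 16207)/(6318 - 8341) - 10290*(-1/24143) = 16989/(-2023) + 1470/3449 = 16989*(-1/2023) + 1470/3449 = -2427/289 + 1470/3449 = -7945893/996761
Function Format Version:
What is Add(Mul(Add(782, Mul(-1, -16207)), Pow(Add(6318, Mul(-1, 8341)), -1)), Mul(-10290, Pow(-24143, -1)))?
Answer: Rational(-7945893, 996761) ≈ -7.9717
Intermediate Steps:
Add(Mul(Add(782, Mul(-1, -16207)), Pow(Add(6318, Mul(-1, 8341)), -1)), Mul(-10290, Pow(-24143, -1))) = Add(Mul(Add(782, 16207), Pow(Add(6318, -8341), -1)), Mul(-10290, Rational(-1, 24143))) = Add(Mul(16989, Pow(-2023, -1)), Rational(1470, 3449)) = Add(Mul(16989, Rational(-1, 2023)), Rational(1470, 3449)) = Add(Rational(-2427, 289), Rational(1470, 3449)) = Rational(-7945893, 996761)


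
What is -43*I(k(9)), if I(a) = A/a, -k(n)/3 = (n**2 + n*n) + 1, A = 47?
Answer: 2021/489 ≈ 4.1329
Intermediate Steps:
k(n) = -3 - 6*n**2 (k(n) = -3*((n**2 + n*n) + 1) = -3*((n**2 + n**2) + 1) = -3*(2*n**2 + 1) = -3*(1 + 2*n**2) = -3 - 6*n**2)
I(a) = 47/a
-43*I(k(9)) = -2021/(-3 - 6*9**2) = -2021/(-3 - 6*81) = -2021/(-3 - 486) = -2021/(-489) = -2021*(-1)/489 = -43*(-47/489) = 2021/489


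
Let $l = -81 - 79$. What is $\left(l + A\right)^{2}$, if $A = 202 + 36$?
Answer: $6084$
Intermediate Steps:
$A = 238$
$l = -160$ ($l = -81 - 79 = -160$)
$\left(l + A\right)^{2} = \left(-160 + 238\right)^{2} = 78^{2} = 6084$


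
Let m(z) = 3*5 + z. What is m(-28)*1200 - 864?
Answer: -16464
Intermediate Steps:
m(z) = 15 + z
m(-28)*1200 - 864 = (15 - 28)*1200 - 864 = -13*1200 - 864 = -15600 - 864 = -16464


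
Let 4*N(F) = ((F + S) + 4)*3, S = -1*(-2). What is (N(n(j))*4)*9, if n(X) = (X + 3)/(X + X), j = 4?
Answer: 1485/8 ≈ 185.63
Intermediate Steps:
S = 2
n(X) = (3 + X)/(2*X) (n(X) = (3 + X)/((2*X)) = (3 + X)*(1/(2*X)) = (3 + X)/(2*X))
N(F) = 9/2 + 3*F/4 (N(F) = (((F + 2) + 4)*3)/4 = (((2 + F) + 4)*3)/4 = ((6 + F)*3)/4 = (18 + 3*F)/4 = 9/2 + 3*F/4)
(N(n(j))*4)*9 = ((9/2 + 3*((½)*(3 + 4)/4)/4)*4)*9 = ((9/2 + 3*((½)*(¼)*7)/4)*4)*9 = ((9/2 + (¾)*(7/8))*4)*9 = ((9/2 + 21/32)*4)*9 = ((165/32)*4)*9 = (165/8)*9 = 1485/8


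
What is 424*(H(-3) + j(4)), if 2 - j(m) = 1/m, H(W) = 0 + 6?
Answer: 3286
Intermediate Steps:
H(W) = 6
j(m) = 2 - 1/m
424*(H(-3) + j(4)) = 424*(6 + (2 - 1/4)) = 424*(6 + (2 - 1*¼)) = 424*(6 + (2 - ¼)) = 424*(6 + 7/4) = 424*(31/4) = 3286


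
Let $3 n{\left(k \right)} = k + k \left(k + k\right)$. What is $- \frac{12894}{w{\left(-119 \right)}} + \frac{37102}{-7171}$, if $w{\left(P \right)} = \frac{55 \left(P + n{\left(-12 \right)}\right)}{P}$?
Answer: $- \frac{3686059492}{3549645} \approx -1038.4$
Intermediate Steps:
$n{\left(k \right)} = \frac{k}{3} + \frac{2 k^{2}}{3}$ ($n{\left(k \right)} = \frac{k + k \left(k + k\right)}{3} = \frac{k + k 2 k}{3} = \frac{k + 2 k^{2}}{3} = \frac{k}{3} + \frac{2 k^{2}}{3}$)
$w{\left(P \right)} = \frac{5060 + 55 P}{P}$ ($w{\left(P \right)} = \frac{55 \left(P + \frac{1}{3} \left(-12\right) \left(1 + 2 \left(-12\right)\right)\right)}{P} = \frac{55 \left(P + \frac{1}{3} \left(-12\right) \left(1 - 24\right)\right)}{P} = \frac{55 \left(P + \frac{1}{3} \left(-12\right) \left(-23\right)\right)}{P} = \frac{55 \left(P + 92\right)}{P} = \frac{55 \left(92 + P\right)}{P} = \frac{5060 + 55 P}{P}$)
$- \frac{12894}{w{\left(-119 \right)}} + \frac{37102}{-7171} = - \frac{12894}{55 + \frac{5060}{-119}} + \frac{37102}{-7171} = - \frac{12894}{55 + 5060 \left(- \frac{1}{119}\right)} + 37102 \left(- \frac{1}{7171}\right) = - \frac{12894}{55 - \frac{5060}{119}} - \frac{37102}{7171} = - \frac{12894}{\frac{1485}{119}} - \frac{37102}{7171} = \left(-12894\right) \frac{119}{1485} - \frac{37102}{7171} = - \frac{511462}{495} - \frac{37102}{7171} = - \frac{3686059492}{3549645}$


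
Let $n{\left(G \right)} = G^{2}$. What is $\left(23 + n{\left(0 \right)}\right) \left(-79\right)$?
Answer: $-1817$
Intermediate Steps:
$\left(23 + n{\left(0 \right)}\right) \left(-79\right) = \left(23 + 0^{2}\right) \left(-79\right) = \left(23 + 0\right) \left(-79\right) = 23 \left(-79\right) = -1817$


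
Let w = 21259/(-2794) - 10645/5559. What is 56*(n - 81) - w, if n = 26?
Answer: -47690164769/15531846 ≈ -3070.5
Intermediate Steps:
w = -147920911/15531846 (w = 21259*(-1/2794) - 10645*1/5559 = -21259/2794 - 10645/5559 = -147920911/15531846 ≈ -9.5237)
56*(n - 81) - w = 56*(26 - 81) - 1*(-147920911/15531846) = 56*(-55) + 147920911/15531846 = -3080 + 147920911/15531846 = -47690164769/15531846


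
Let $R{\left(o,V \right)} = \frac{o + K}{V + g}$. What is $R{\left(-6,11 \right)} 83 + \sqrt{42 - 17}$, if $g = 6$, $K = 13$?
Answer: $\frac{666}{17} \approx 39.176$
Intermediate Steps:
$R{\left(o,V \right)} = \frac{13 + o}{6 + V}$ ($R{\left(o,V \right)} = \frac{o + 13}{V + 6} = \frac{13 + o}{6 + V}$)
$R{\left(-6,11 \right)} 83 + \sqrt{42 - 17} = \frac{13 - 6}{6 + 11} \cdot 83 + \sqrt{42 - 17} = \frac{1}{17} \cdot 7 \cdot 83 + \sqrt{25} = \frac{1}{17} \cdot 7 \cdot 83 + 5 = \frac{7}{17} \cdot 83 + 5 = \frac{581}{17} + 5 = \frac{666}{17}$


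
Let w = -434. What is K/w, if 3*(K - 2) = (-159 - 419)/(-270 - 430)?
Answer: -2389/455700 ≈ -0.0052425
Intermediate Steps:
K = 2389/1050 (K = 2 + ((-159 - 419)/(-270 - 430))/3 = 2 + (-578/(-700))/3 = 2 + (-578*(-1/700))/3 = 2 + (1/3)*(289/350) = 2 + 289/1050 = 2389/1050 ≈ 2.2752)
K/w = (2389/1050)/(-434) = (2389/1050)*(-1/434) = -2389/455700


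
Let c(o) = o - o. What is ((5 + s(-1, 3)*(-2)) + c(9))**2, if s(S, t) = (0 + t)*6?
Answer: 961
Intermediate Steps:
s(S, t) = 6*t (s(S, t) = t*6 = 6*t)
c(o) = 0
((5 + s(-1, 3)*(-2)) + c(9))**2 = ((5 + (6*3)*(-2)) + 0)**2 = ((5 + 18*(-2)) + 0)**2 = ((5 - 36) + 0)**2 = (-31 + 0)**2 = (-31)**2 = 961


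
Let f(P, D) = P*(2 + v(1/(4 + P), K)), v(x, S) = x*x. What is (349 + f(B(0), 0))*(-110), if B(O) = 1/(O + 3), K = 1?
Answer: -19501900/507 ≈ -38465.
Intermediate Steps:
B(O) = 1/(3 + O)
v(x, S) = x²
f(P, D) = P*(2 + (4 + P)⁻²) (f(P, D) = P*(2 + (1/(4 + P))²) = P*(2 + (4 + P)⁻²))
(349 + f(B(0), 0))*(-110) = (349 + (2/(3 + 0) + 1/((3 + 0)*(4 + 1/(3 + 0))²)))*(-110) = (349 + (2/3 + 1/(3*(4 + 1/3)²)))*(-110) = (349 + (2*(⅓) + 1/(3*(4 + ⅓)²)))*(-110) = (349 + (⅔ + 1/(3*(13/3)²)))*(-110) = (349 + (⅔ + (⅓)*(9/169)))*(-110) = (349 + (⅔ + 3/169))*(-110) = (349 + 347/507)*(-110) = (177290/507)*(-110) = -19501900/507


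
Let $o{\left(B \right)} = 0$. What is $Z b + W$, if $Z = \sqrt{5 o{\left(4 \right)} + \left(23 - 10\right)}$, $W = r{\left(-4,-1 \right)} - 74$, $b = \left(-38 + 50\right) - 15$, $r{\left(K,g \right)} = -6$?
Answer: $-80 - 3 \sqrt{13} \approx -90.817$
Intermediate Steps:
$b = -3$ ($b = 12 - 15 = -3$)
$W = -80$ ($W = -6 - 74 = -80$)
$Z = \sqrt{13}$ ($Z = \sqrt{5 \cdot 0 + \left(23 - 10\right)} = \sqrt{0 + \left(23 - 10\right)} = \sqrt{0 + 13} = \sqrt{13} \approx 3.6056$)
$Z b + W = \sqrt{13} \left(-3\right) - 80 = - 3 \sqrt{13} - 80 = -80 - 3 \sqrt{13}$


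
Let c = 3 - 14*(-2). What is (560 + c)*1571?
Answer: 928461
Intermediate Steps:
c = 31 (c = 3 + 28 = 31)
(560 + c)*1571 = (560 + 31)*1571 = 591*1571 = 928461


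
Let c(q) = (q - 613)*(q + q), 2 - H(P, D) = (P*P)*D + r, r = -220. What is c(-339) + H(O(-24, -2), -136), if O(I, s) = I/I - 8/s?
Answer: 649078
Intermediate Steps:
O(I, s) = 1 - 8/s
H(P, D) = 222 - D*P**2 (H(P, D) = 2 - ((P*P)*D - 220) = 2 - (P**2*D - 220) = 2 - (D*P**2 - 220) = 2 - (-220 + D*P**2) = 2 + (220 - D*P**2) = 222 - D*P**2)
c(q) = 2*q*(-613 + q) (c(q) = (-613 + q)*(2*q) = 2*q*(-613 + q))
c(-339) + H(O(-24, -2), -136) = 2*(-339)*(-613 - 339) + (222 - 1*(-136)*((-8 - 2)/(-2))**2) = 2*(-339)*(-952) + (222 - 1*(-136)*(-1/2*(-10))**2) = 645456 + (222 - 1*(-136)*5**2) = 645456 + (222 - 1*(-136)*25) = 645456 + (222 + 3400) = 645456 + 3622 = 649078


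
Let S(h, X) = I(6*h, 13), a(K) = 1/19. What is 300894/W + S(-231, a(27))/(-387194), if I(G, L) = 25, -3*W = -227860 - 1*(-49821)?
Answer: 349508603333/68935632566 ≈ 5.0701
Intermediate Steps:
a(K) = 1/19
W = 178039/3 (W = -(-227860 - 1*(-49821))/3 = -(-227860 + 49821)/3 = -⅓*(-178039) = 178039/3 ≈ 59346.)
S(h, X) = 25
300894/W + S(-231, a(27))/(-387194) = 300894/(178039/3) + 25/(-387194) = 300894*(3/178039) + 25*(-1/387194) = 902682/178039 - 25/387194 = 349508603333/68935632566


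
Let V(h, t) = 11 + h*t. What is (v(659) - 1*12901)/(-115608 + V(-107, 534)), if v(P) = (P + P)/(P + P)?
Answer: 2580/34547 ≈ 0.074681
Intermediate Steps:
v(P) = 1 (v(P) = (2*P)/((2*P)) = (2*P)*(1/(2*P)) = 1)
(v(659) - 1*12901)/(-115608 + V(-107, 534)) = (1 - 1*12901)/(-115608 + (11 - 107*534)) = (1 - 12901)/(-115608 + (11 - 57138)) = -12900/(-115608 - 57127) = -12900/(-172735) = -12900*(-1/172735) = 2580/34547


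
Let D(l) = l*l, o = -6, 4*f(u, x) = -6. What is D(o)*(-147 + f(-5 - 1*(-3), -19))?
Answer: -5346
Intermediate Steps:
f(u, x) = -3/2 (f(u, x) = (¼)*(-6) = -3/2)
D(l) = l²
D(o)*(-147 + f(-5 - 1*(-3), -19)) = (-6)²*(-147 - 3/2) = 36*(-297/2) = -5346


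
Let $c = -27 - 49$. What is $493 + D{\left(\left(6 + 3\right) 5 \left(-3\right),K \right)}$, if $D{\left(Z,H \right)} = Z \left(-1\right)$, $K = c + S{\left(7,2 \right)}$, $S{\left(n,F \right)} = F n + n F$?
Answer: $628$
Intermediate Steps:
$S{\left(n,F \right)} = 2 F n$ ($S{\left(n,F \right)} = F n + F n = 2 F n$)
$c = -76$
$K = -48$ ($K = -76 + 2 \cdot 2 \cdot 7 = -76 + 28 = -48$)
$D{\left(Z,H \right)} = - Z$
$493 + D{\left(\left(6 + 3\right) 5 \left(-3\right),K \right)} = 493 - \left(6 + 3\right) 5 \left(-3\right) = 493 - 9 \cdot 5 \left(-3\right) = 493 - 45 \left(-3\right) = 493 - -135 = 493 + 135 = 628$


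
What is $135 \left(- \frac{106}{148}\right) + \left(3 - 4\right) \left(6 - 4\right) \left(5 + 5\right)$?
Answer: $- \frac{8635}{74} \approx -116.69$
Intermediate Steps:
$135 \left(- \frac{106}{148}\right) + \left(3 - 4\right) \left(6 - 4\right) \left(5 + 5\right) = 135 \left(\left(-106\right) \frac{1}{148}\right) - 2 \cdot 10 = 135 \left(- \frac{53}{74}\right) - 20 = - \frac{7155}{74} - 20 = - \frac{8635}{74}$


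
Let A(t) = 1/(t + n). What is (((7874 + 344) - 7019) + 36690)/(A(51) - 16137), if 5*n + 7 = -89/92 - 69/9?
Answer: -500627357/213217905 ≈ -2.3480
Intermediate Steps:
n = -863/276 (n = -7/5 + (-89/92 - 69/9)/5 = -7/5 + (-89*1/92 - 69*⅑)/5 = -7/5 + (-89/92 - 23/3)/5 = -7/5 + (⅕)*(-2383/276) = -7/5 - 2383/1380 = -863/276 ≈ -3.1268)
A(t) = 1/(-863/276 + t) (A(t) = 1/(t - 863/276) = 1/(-863/276 + t))
(((7874 + 344) - 7019) + 36690)/(A(51) - 16137) = (((7874 + 344) - 7019) + 36690)/(276/(-863 + 276*51) - 16137) = ((8218 - 7019) + 36690)/(276/(-863 + 14076) - 16137) = (1199 + 36690)/(276/13213 - 16137) = 37889/(276*(1/13213) - 16137) = 37889/(276/13213 - 16137) = 37889/(-213217905/13213) = 37889*(-13213/213217905) = -500627357/213217905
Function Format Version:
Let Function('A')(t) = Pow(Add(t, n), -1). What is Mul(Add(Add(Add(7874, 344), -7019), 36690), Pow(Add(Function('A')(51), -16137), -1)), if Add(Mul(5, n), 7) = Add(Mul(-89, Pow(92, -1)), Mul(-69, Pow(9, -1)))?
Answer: Rational(-500627357, 213217905) ≈ -2.3480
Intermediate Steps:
n = Rational(-863, 276) (n = Add(Rational(-7, 5), Mul(Rational(1, 5), Add(Mul(-89, Pow(92, -1)), Mul(-69, Pow(9, -1))))) = Add(Rational(-7, 5), Mul(Rational(1, 5), Add(Mul(-89, Rational(1, 92)), Mul(-69, Rational(1, 9))))) = Add(Rational(-7, 5), Mul(Rational(1, 5), Add(Rational(-89, 92), Rational(-23, 3)))) = Add(Rational(-7, 5), Mul(Rational(1, 5), Rational(-2383, 276))) = Add(Rational(-7, 5), Rational(-2383, 1380)) = Rational(-863, 276) ≈ -3.1268)
Function('A')(t) = Pow(Add(Rational(-863, 276), t), -1) (Function('A')(t) = Pow(Add(t, Rational(-863, 276)), -1) = Pow(Add(Rational(-863, 276), t), -1))
Mul(Add(Add(Add(7874, 344), -7019), 36690), Pow(Add(Function('A')(51), -16137), -1)) = Mul(Add(Add(Add(7874, 344), -7019), 36690), Pow(Add(Mul(276, Pow(Add(-863, Mul(276, 51)), -1)), -16137), -1)) = Mul(Add(Add(8218, -7019), 36690), Pow(Add(Mul(276, Pow(Add(-863, 14076), -1)), -16137), -1)) = Mul(Add(1199, 36690), Pow(Add(Mul(276, Pow(13213, -1)), -16137), -1)) = Mul(37889, Pow(Add(Mul(276, Rational(1, 13213)), -16137), -1)) = Mul(37889, Pow(Add(Rational(276, 13213), -16137), -1)) = Mul(37889, Pow(Rational(-213217905, 13213), -1)) = Mul(37889, Rational(-13213, 213217905)) = Rational(-500627357, 213217905)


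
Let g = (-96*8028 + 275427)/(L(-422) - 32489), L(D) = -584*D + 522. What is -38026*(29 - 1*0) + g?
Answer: -236520275935/214481 ≈ -1.1028e+6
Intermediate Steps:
L(D) = 522 - 584*D
g = -495261/214481 (g = (-96*8028 + 275427)/((522 - 584*(-422)) - 32489) = (-770688 + 275427)/((522 + 246448) - 32489) = -495261/(246970 - 32489) = -495261/214481 ≈ -2.3091)
-38026*(29 - 1*0) + g = -38026*(29 - 1*0) - 495261/214481 = -38026*(29 + 0) - 495261/214481 = -38026*29 - 495261/214481 = -1102754 - 495261/214481 = -236520275935/214481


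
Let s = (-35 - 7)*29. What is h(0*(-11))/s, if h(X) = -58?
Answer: 1/21 ≈ 0.047619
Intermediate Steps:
s = -1218 (s = -42*29 = -1218)
h(0*(-11))/s = -58/(-1218) = -58*(-1/1218) = 1/21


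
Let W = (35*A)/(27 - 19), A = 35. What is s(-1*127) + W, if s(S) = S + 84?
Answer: 881/8 ≈ 110.13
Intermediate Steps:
s(S) = 84 + S
W = 1225/8 (W = (35*35)/(27 - 19) = 1225/8 ≈ 153.13)
s(-1*127) + W = (84 - 1*127) + 1225/8 = (84 - 127) + 1225/8 = -43 + 1225/8 = 881/8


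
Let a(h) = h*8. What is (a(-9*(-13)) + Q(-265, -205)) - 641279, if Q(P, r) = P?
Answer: -640608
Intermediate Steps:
a(h) = 8*h
(a(-9*(-13)) + Q(-265, -205)) - 641279 = (8*(-9*(-13)) - 265) - 641279 = (8*117 - 265) - 641279 = (936 - 265) - 641279 = 671 - 641279 = -640608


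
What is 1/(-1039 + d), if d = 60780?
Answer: 1/59741 ≈ 1.6739e-5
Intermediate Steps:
1/(-1039 + d) = 1/(-1039 + 60780) = 1/59741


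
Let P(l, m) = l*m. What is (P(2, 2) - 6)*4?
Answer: -8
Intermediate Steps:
(P(2, 2) - 6)*4 = (2*2 - 6)*4 = (4 - 6)*4 = -2*4 = -8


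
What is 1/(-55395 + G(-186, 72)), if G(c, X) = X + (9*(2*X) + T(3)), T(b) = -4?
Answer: -1/54031 ≈ -1.8508e-5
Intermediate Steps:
G(c, X) = -4 + 19*X (G(c, X) = X + (9*(2*X) - 4) = X + (18*X - 4) = X + (-4 + 18*X) = -4 + 19*X)
1/(-55395 + G(-186, 72)) = 1/(-55395 + (-4 + 19*72)) = 1/(-55395 + (-4 + 1368)) = 1/(-55395 + 1364) = 1/(-54031) = -1/54031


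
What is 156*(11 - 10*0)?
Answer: 1716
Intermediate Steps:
156*(11 - 10*0) = 156*(11 + 0) = 156*11 = 1716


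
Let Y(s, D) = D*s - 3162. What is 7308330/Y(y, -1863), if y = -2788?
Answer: 1218055/865147 ≈ 1.4079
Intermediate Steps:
Y(s, D) = -3162 + D*s
7308330/Y(y, -1863) = 7308330/(-3162 - 1863*(-2788)) = 7308330/(-3162 + 5194044) = 7308330/5190882 = 7308330*(1/5190882) = 1218055/865147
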